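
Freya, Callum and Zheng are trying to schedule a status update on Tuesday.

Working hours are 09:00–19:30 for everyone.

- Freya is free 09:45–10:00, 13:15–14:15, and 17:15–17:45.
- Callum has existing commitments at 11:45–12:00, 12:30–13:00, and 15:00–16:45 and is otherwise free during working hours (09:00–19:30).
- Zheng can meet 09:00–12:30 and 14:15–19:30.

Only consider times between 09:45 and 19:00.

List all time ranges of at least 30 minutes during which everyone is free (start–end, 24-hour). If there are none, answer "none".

Callum free within 09:00–19:30: 09:00–11:45, 12:00–12:30, 13:00–15:00, 16:45–19:30.
Freya ∩ Callum: 09:45–10:00, 13:15–14:15, 17:15–17:45.
Freya ∩ Callum ∩ Zheng: 09:45–10:00, 17:15–17:45.
Restricted to 09:45–19:00: 09:45–10:00, 17:15–17:45.
Windows ≥ 30 min: 17:15–17:45.

17:15–17:45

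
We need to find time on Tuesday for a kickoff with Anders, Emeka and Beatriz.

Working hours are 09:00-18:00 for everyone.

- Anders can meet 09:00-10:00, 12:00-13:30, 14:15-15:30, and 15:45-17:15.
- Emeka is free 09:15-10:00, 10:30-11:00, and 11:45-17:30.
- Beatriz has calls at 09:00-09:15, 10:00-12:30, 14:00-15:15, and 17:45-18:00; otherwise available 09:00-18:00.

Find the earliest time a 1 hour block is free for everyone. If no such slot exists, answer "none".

Beatriz free within 09:00–18:00: 09:15–10:00, 12:30–14:00, 15:15–17:45.
Anders ∩ Emeka: 09:15–10:00, 12:00–13:30, 14:15–15:30, 15:45–17:15.
Anders ∩ Emeka ∩ Beatriz: 09:15–10:00, 12:30–13:30, 15:15–15:30, 15:45–17:15.
Windows ≥ 60 min: 12:30–13:30, 15:45–17:15.
Earliest such window starts at 12:30.

12:30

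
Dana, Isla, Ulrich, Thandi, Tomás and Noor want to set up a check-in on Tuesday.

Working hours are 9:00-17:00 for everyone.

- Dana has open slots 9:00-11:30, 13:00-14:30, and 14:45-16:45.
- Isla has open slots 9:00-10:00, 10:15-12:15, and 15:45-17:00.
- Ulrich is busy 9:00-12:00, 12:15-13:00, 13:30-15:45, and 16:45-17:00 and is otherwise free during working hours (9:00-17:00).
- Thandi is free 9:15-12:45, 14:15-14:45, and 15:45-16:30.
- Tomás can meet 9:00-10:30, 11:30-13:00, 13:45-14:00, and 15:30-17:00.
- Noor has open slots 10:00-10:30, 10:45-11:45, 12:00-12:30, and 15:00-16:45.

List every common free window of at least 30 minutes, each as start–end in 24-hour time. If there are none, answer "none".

15:45–16:30

Ulrich free within 09:00–17:00: 12:00–12:15, 13:00–13:30, 15:45–16:45.
Dana ∩ Isla: 09:00–10:00, 10:15–11:30, 15:45–16:45.
Dana ∩ Isla ∩ Ulrich: 15:45–16:45.
Dana ∩ Isla ∩ Ulrich ∩ Thandi: 15:45–16:30.
Dana ∩ Isla ∩ Ulrich ∩ Thandi ∩ Tomás: 15:45–16:30.
Dana ∩ Isla ∩ Ulrich ∩ Thandi ∩ Tomás ∩ Noor: 15:45–16:30.
Windows ≥ 30 min: 15:45–16:30.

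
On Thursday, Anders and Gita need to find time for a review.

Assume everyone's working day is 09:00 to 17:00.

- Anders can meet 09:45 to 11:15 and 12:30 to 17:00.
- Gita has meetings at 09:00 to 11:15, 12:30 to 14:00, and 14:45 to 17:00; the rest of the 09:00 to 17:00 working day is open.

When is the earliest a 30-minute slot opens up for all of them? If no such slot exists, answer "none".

14:00

Gita free within 09:00–17:00: 11:15–12:30, 14:00–14:45.
Anders ∩ Gita: 14:00–14:45.
Windows ≥ 30 min: 14:00–14:45.
Earliest such window starts at 14:00.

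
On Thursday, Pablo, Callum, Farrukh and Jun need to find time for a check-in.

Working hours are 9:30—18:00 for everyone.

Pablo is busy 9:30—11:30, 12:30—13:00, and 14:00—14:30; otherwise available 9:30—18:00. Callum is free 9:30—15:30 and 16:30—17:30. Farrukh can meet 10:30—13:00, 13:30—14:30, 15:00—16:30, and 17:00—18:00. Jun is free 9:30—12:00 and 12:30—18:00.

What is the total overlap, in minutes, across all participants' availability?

120 minutes

Pablo free within 09:30–18:00: 11:30–12:30, 13:00–14:00, 14:30–18:00.
Pablo ∩ Callum: 11:30–12:30, 13:00–14:00, 14:30–15:30, 16:30–17:30.
Pablo ∩ Callum ∩ Farrukh: 11:30–12:30, 13:30–14:00, 15:00–15:30, 17:00–17:30.
Pablo ∩ Callum ∩ Farrukh ∩ Jun: 11:30–12:00, 13:30–14:00, 15:00–15:30, 17:00–17:30.
Total common minutes: 30 + 30 + 30 + 30 = 120.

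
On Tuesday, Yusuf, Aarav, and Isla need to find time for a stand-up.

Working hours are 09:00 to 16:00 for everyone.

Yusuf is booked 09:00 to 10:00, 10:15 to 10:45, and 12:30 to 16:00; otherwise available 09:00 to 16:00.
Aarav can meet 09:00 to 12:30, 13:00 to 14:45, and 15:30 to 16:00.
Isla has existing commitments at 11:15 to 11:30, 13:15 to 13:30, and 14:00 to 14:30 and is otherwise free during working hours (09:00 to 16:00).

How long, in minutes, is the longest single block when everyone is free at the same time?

60 minutes

Yusuf free within 09:00–16:00: 10:00–10:15, 10:45–12:30.
Isla free within 09:00–16:00: 09:00–11:15, 11:30–13:15, 13:30–14:00, 14:30–16:00.
Yusuf ∩ Aarav: 10:00–10:15, 10:45–12:30.
Yusuf ∩ Aarav ∩ Isla: 10:00–10:15, 10:45–11:15, 11:30–12:30.
Common window lengths: 15, 30, 60 min; longest is 60.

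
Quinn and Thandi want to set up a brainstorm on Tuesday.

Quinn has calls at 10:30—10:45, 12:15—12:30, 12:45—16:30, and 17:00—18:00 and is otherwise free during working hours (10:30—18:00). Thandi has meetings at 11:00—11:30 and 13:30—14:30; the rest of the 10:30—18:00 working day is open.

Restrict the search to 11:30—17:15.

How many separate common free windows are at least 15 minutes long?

Quinn free within 10:30–18:00: 10:45–12:15, 12:30–12:45, 16:30–17:00.
Thandi free within 10:30–18:00: 10:30–11:00, 11:30–13:30, 14:30–18:00.
Quinn ∩ Thandi: 10:45–11:00, 11:30–12:15, 12:30–12:45, 16:30–17:00.
Restricted to 11:30–17:15: 11:30–12:15, 12:30–12:45, 16:30–17:00.
Windows ≥ 15 min: 11:30–12:15, 12:30–12:45, 16:30–17:00.
That's 3 windows.

3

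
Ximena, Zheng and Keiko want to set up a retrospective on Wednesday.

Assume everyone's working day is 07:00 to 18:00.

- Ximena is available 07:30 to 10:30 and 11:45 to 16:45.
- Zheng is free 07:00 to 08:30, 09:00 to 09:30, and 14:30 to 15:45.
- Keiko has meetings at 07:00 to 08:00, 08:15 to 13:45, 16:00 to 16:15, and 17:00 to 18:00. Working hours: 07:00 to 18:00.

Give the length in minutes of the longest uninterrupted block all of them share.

75 minutes

Keiko free within 07:00–18:00: 08:00–08:15, 13:45–16:00, 16:15–17:00.
Ximena ∩ Zheng: 07:30–08:30, 09:00–09:30, 14:30–15:45.
Ximena ∩ Zheng ∩ Keiko: 08:00–08:15, 14:30–15:45.
Common window lengths: 15, 75 min; longest is 75.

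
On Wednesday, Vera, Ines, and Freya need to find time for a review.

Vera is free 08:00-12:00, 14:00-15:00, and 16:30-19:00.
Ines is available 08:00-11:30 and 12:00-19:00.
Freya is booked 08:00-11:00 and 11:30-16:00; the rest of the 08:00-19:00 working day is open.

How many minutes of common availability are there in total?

180 minutes

Freya free within 08:00–19:00: 11:00–11:30, 16:00–19:00.
Vera ∩ Ines: 08:00–11:30, 14:00–15:00, 16:30–19:00.
Vera ∩ Ines ∩ Freya: 11:00–11:30, 16:30–19:00.
Total common minutes: 30 + 150 = 180.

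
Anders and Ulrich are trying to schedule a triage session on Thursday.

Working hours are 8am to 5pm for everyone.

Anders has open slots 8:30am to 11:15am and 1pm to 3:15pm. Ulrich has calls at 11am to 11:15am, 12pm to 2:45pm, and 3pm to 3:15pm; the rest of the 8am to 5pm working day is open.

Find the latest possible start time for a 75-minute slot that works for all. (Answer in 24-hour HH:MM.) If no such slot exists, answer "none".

09:45

Ulrich free within 08:00–17:00: 08:00–11:00, 11:15–12:00, 14:45–15:00, 15:15–17:00.
Anders ∩ Ulrich: 08:30–11:00, 14:45–15:00.
Windows ≥ 75 min: 08:30–11:00.
Latest start in the last window 08:30–11:00 is 11:00 − 75 min = 09:45.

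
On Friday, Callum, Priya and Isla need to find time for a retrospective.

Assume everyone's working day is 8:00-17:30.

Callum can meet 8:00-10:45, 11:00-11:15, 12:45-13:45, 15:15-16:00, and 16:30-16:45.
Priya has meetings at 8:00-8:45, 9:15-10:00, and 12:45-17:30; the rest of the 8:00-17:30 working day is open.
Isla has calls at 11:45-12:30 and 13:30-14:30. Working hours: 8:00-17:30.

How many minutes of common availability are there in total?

Priya free within 08:00–17:30: 08:45–09:15, 10:00–12:45.
Isla free within 08:00–17:30: 08:00–11:45, 12:30–13:30, 14:30–17:30.
Callum ∩ Priya: 08:45–09:15, 10:00–10:45, 11:00–11:15.
Callum ∩ Priya ∩ Isla: 08:45–09:15, 10:00–10:45, 11:00–11:15.
Total common minutes: 30 + 45 + 15 = 90.

90 minutes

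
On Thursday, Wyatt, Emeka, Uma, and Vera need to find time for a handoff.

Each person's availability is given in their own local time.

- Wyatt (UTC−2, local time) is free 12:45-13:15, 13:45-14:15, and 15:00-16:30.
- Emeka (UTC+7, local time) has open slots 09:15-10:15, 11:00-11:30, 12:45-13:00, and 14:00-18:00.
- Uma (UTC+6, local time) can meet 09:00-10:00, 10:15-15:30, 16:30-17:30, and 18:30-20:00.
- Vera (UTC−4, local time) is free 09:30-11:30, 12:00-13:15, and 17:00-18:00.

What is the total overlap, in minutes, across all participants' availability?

Wyatt → UTC: 14:45–15:15, 15:45–16:15, 17:00–18:30.
Emeka → UTC: 02:15–03:15, 04:00–04:30, 05:45–06:00, 07:00–11:00.
Uma → UTC: 03:00–04:00, 04:15–09:30, 10:30–11:30, 12:30–14:00.
Vera → UTC: 13:30–15:30, 16:00–17:15, 21:00–22:00.
Wyatt ∩ Emeka: (none).
Wyatt ∩ Emeka ∩ Uma: (none).
Wyatt ∩ Emeka ∩ Uma ∩ Vera: (none).
Total common minutes: 0.

0 minutes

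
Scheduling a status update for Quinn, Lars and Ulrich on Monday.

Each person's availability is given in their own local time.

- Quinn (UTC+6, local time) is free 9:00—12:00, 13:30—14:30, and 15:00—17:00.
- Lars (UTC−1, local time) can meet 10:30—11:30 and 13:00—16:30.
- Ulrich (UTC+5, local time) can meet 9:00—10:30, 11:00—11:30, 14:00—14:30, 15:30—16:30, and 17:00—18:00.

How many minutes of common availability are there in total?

0 minutes

Quinn → UTC: 03:00–06:00, 07:30–08:30, 09:00–11:00.
Lars → UTC: 11:30–12:30, 14:00–17:30.
Ulrich → UTC: 04:00–05:30, 06:00–06:30, 09:00–09:30, 10:30–11:30, 12:00–13:00.
Quinn ∩ Lars: (none).
Quinn ∩ Lars ∩ Ulrich: (none).
Total common minutes: 0.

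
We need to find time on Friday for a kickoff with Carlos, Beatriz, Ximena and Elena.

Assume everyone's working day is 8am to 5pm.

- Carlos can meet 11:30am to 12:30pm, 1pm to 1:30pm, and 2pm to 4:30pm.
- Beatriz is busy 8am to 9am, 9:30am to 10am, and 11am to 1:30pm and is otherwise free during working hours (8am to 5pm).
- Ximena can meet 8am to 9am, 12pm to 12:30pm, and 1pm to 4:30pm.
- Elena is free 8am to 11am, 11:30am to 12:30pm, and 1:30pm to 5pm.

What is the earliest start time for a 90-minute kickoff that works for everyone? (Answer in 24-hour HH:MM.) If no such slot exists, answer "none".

14:00

Beatriz free within 08:00–17:00: 09:00–09:30, 10:00–11:00, 13:30–17:00.
Carlos ∩ Beatriz: 14:00–16:30.
Carlos ∩ Beatriz ∩ Ximena: 14:00–16:30.
Carlos ∩ Beatriz ∩ Ximena ∩ Elena: 14:00–16:30.
Windows ≥ 90 min: 14:00–16:30.
Earliest such window starts at 14:00.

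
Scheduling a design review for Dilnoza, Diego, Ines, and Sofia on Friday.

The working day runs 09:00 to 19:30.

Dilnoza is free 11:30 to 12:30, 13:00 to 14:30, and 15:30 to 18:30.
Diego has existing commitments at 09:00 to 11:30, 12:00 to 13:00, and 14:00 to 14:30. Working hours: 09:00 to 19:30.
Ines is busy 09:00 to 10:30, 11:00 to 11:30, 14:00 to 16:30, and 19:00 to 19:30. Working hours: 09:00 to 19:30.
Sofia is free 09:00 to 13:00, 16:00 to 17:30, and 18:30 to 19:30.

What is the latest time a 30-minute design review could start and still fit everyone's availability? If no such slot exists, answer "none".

17:00

Diego free within 09:00–19:30: 11:30–12:00, 13:00–14:00, 14:30–19:30.
Ines free within 09:00–19:30: 10:30–11:00, 11:30–14:00, 16:30–19:00.
Dilnoza ∩ Diego: 11:30–12:00, 13:00–14:00, 15:30–18:30.
Dilnoza ∩ Diego ∩ Ines: 11:30–12:00, 13:00–14:00, 16:30–18:30.
Dilnoza ∩ Diego ∩ Ines ∩ Sofia: 11:30–12:00, 16:30–17:30.
Windows ≥ 30 min: 11:30–12:00, 16:30–17:30.
Latest start in the last window 16:30–17:30 is 17:30 − 30 min = 17:00.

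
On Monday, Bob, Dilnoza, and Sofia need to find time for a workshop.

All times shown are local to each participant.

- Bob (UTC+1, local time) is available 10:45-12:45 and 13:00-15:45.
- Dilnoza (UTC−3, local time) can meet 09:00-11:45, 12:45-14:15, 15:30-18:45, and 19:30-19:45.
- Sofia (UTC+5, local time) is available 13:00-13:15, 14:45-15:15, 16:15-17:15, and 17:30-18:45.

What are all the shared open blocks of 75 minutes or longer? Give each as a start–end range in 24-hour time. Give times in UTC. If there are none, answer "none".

Bob → UTC: 09:45–11:45, 12:00–14:45.
Dilnoza → UTC: 12:00–14:45, 15:45–17:15, 18:30–21:45, 22:30–22:45.
Sofia → UTC: 08:00–08:15, 09:45–10:15, 11:15–12:15, 12:30–13:45.
Bob ∩ Dilnoza: 12:00–14:45.
Bob ∩ Dilnoza ∩ Sofia: 12:00–12:15, 12:30–13:45.
Windows ≥ 75 min: 12:30–13:45.

12:30–13:45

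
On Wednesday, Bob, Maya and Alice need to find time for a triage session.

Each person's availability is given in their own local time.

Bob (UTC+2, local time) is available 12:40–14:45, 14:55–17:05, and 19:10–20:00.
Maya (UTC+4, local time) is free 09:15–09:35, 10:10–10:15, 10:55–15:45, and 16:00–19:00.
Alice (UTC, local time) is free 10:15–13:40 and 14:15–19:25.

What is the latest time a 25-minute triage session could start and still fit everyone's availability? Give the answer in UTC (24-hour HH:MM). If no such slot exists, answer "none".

14:35

Bob → UTC: 10:40–12:45, 12:55–15:05, 17:10–18:00.
Maya → UTC: 05:15–05:35, 06:10–06:15, 06:55–11:45, 12:00–15:00.
Alice → UTC: 10:15–13:40, 14:15–19:25.
Bob ∩ Maya: 10:40–11:45, 12:00–12:45, 12:55–15:00.
Bob ∩ Maya ∩ Alice: 10:40–11:45, 12:00–12:45, 12:55–13:40, 14:15–15:00.
Windows ≥ 25 min: 10:40–11:45, 12:00–12:45, 12:55–13:40, 14:15–15:00.
Latest start in the last window 14:15–15:00 is 15:00 − 25 min = 14:35.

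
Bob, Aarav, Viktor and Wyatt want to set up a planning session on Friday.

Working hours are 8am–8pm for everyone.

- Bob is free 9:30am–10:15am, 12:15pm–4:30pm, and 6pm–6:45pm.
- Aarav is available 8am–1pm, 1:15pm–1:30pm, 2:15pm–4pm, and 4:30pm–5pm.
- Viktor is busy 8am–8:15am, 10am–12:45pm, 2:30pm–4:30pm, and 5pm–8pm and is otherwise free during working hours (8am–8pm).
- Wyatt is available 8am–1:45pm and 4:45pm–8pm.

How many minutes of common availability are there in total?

60 minutes

Viktor free within 08:00–20:00: 08:15–10:00, 12:45–14:30, 16:30–17:00.
Bob ∩ Aarav: 09:30–10:15, 12:15–13:00, 13:15–13:30, 14:15–16:00.
Bob ∩ Aarav ∩ Viktor: 09:30–10:00, 12:45–13:00, 13:15–13:30, 14:15–14:30.
Bob ∩ Aarav ∩ Viktor ∩ Wyatt: 09:30–10:00, 12:45–13:00, 13:15–13:30.
Total common minutes: 30 + 15 + 15 = 60.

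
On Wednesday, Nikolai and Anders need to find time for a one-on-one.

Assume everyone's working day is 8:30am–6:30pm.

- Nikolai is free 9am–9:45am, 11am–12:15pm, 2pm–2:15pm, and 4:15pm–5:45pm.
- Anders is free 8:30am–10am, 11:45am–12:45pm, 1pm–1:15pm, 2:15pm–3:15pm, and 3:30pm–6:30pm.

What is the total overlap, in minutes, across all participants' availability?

Nikolai ∩ Anders: 09:00–09:45, 11:45–12:15, 16:15–17:45.
Total common minutes: 45 + 30 + 90 = 165.

165 minutes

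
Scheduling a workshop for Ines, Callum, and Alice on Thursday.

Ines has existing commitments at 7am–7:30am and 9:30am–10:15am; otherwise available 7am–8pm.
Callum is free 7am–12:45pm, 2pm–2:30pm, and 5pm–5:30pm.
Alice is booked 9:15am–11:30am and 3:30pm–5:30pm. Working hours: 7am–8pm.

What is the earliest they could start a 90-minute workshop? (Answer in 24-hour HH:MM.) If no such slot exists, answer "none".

Ines free within 07:00–20:00: 07:30–09:30, 10:15–20:00.
Alice free within 07:00–20:00: 07:00–09:15, 11:30–15:30, 17:30–20:00.
Ines ∩ Callum: 07:30–09:30, 10:15–12:45, 14:00–14:30, 17:00–17:30.
Ines ∩ Callum ∩ Alice: 07:30–09:15, 11:30–12:45, 14:00–14:30.
Windows ≥ 90 min: 07:30–09:15.
Earliest such window starts at 07:30.

07:30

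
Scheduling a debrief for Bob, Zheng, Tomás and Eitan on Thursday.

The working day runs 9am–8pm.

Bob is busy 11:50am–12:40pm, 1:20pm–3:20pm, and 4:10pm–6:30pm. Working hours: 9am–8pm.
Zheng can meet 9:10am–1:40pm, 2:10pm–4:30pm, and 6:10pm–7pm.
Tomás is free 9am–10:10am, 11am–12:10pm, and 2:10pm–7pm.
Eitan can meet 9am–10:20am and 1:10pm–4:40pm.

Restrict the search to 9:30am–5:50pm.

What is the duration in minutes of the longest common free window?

Bob free within 09:00–20:00: 09:00–11:50, 12:40–13:20, 15:20–16:10, 18:30–20:00.
Bob ∩ Zheng: 09:10–11:50, 12:40–13:20, 15:20–16:10, 18:30–19:00.
Bob ∩ Zheng ∩ Tomás: 09:10–10:10, 11:00–11:50, 15:20–16:10, 18:30–19:00.
Bob ∩ Zheng ∩ Tomás ∩ Eitan: 09:10–10:10, 15:20–16:10.
Restricted to 09:30–17:50: 09:30–10:10, 15:20–16:10.
Common window lengths: 40, 50 min; longest is 50.

50 minutes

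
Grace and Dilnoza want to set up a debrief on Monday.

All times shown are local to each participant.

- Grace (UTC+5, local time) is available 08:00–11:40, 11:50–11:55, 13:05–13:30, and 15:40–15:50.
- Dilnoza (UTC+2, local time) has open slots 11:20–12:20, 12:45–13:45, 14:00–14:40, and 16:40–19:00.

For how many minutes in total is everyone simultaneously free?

Grace → UTC: 03:00–06:40, 06:50–06:55, 08:05–08:30, 10:40–10:50.
Dilnoza → UTC: 09:20–10:20, 10:45–11:45, 12:00–12:40, 14:40–17:00.
Grace ∩ Dilnoza: 10:45–10:50.
Total common minutes: 5.

5 minutes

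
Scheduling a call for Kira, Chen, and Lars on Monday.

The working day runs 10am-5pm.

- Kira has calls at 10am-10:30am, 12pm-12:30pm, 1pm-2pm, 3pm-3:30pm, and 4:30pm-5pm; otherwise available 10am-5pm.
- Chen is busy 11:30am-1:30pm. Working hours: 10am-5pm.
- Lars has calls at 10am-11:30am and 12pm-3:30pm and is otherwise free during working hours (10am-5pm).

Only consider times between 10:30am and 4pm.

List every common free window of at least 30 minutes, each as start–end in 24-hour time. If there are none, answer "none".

Kira free within 10:00–17:00: 10:30–12:00, 12:30–13:00, 14:00–15:00, 15:30–16:30.
Chen free within 10:00–17:00: 10:00–11:30, 13:30–17:00.
Lars free within 10:00–17:00: 11:30–12:00, 15:30–17:00.
Kira ∩ Chen: 10:30–11:30, 14:00–15:00, 15:30–16:30.
Kira ∩ Chen ∩ Lars: 15:30–16:30.
Restricted to 10:30–16:00: 15:30–16:00.
Windows ≥ 30 min: 15:30–16:00.

15:30–16:00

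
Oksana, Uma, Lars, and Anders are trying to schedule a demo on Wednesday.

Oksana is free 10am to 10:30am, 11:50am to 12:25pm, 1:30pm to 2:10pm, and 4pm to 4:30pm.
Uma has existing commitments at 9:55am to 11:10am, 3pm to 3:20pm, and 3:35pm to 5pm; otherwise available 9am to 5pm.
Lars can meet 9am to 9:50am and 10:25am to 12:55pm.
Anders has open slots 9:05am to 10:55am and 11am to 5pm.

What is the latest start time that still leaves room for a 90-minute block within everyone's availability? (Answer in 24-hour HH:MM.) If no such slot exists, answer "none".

none

Uma free within 09:00–17:00: 09:00–09:55, 11:10–15:00, 15:20–15:35.
Oksana ∩ Uma: 11:50–12:25, 13:30–14:10.
Oksana ∩ Uma ∩ Lars: 11:50–12:25.
Oksana ∩ Uma ∩ Lars ∩ Anders: 11:50–12:25.
Windows ≥ 90 min: (none).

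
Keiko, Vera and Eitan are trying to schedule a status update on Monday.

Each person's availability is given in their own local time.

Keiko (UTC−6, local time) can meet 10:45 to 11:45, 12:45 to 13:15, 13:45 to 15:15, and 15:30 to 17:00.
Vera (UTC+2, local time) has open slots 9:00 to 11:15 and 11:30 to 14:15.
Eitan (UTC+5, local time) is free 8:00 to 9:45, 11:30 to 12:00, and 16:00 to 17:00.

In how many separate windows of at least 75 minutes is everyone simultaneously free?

0

Keiko → UTC: 16:45–17:45, 18:45–19:15, 19:45–21:15, 21:30–23:00.
Vera → UTC: 07:00–09:15, 09:30–12:15.
Eitan → UTC: 03:00–04:45, 06:30–07:00, 11:00–12:00.
Keiko ∩ Vera: (none).
Keiko ∩ Vera ∩ Eitan: (none).
Windows ≥ 75 min: (none).
That's 0 windows.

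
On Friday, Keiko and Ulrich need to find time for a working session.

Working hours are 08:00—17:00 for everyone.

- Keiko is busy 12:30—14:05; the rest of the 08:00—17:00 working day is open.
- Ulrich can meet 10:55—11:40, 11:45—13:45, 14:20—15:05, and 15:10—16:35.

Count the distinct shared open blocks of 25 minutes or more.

4

Keiko free within 08:00–17:00: 08:00–12:30, 14:05–17:00.
Keiko ∩ Ulrich: 10:55–11:40, 11:45–12:30, 14:20–15:05, 15:10–16:35.
Windows ≥ 25 min: 10:55–11:40, 11:45–12:30, 14:20–15:05, 15:10–16:35.
That's 4 windows.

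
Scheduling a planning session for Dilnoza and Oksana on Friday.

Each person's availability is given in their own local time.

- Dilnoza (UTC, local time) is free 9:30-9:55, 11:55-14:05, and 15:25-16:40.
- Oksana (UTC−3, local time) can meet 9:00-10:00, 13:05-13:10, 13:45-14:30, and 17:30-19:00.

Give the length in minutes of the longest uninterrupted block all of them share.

Dilnoza → UTC: 09:30–09:55, 11:55–14:05, 15:25–16:40.
Oksana → UTC: 12:00–13:00, 16:05–16:10, 16:45–17:30, 20:30–22:00.
Dilnoza ∩ Oksana: 12:00–13:00, 16:05–16:10.
Common window lengths: 60, 5 min; longest is 60.

60 minutes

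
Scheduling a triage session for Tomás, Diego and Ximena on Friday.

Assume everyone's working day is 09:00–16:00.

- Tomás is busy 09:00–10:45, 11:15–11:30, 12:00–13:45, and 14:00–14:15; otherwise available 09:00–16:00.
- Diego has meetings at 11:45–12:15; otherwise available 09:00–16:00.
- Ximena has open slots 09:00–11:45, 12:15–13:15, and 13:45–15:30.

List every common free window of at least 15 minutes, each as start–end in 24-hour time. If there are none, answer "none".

Tomás free within 09:00–16:00: 10:45–11:15, 11:30–12:00, 13:45–14:00, 14:15–16:00.
Diego free within 09:00–16:00: 09:00–11:45, 12:15–16:00.
Tomás ∩ Diego: 10:45–11:15, 11:30–11:45, 13:45–14:00, 14:15–16:00.
Tomás ∩ Diego ∩ Ximena: 10:45–11:15, 11:30–11:45, 13:45–14:00, 14:15–15:30.
Windows ≥ 15 min: 10:45–11:15, 11:30–11:45, 13:45–14:00, 14:15–15:30.

10:45–11:15, 11:30–11:45, 13:45–14:00, 14:15–15:30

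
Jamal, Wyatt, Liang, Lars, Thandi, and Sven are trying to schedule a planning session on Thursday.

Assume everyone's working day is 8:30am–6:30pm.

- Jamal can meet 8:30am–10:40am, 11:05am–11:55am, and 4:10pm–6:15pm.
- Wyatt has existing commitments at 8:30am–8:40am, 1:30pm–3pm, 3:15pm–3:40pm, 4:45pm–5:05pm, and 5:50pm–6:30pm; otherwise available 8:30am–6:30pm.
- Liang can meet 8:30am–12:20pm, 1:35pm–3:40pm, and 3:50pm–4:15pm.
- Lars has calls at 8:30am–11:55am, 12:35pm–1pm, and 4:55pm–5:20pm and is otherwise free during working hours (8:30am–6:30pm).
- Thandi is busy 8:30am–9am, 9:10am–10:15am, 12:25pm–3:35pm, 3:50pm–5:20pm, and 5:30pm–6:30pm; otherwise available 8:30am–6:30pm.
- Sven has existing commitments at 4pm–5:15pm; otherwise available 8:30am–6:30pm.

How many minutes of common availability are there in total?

0 minutes

Wyatt free within 08:30–18:30: 08:40–13:30, 15:00–15:15, 15:40–16:45, 17:05–17:50.
Lars free within 08:30–18:30: 11:55–12:35, 13:00–16:55, 17:20–18:30.
Thandi free within 08:30–18:30: 09:00–09:10, 10:15–12:25, 15:35–15:50, 17:20–17:30.
Sven free within 08:30–18:30: 08:30–16:00, 17:15–18:30.
Jamal ∩ Wyatt: 08:40–10:40, 11:05–11:55, 16:10–16:45, 17:05–17:50.
Jamal ∩ Wyatt ∩ Liang: 08:40–10:40, 11:05–11:55, 16:10–16:15.
Jamal ∩ Wyatt ∩ Liang ∩ Lars: 16:10–16:15.
Jamal ∩ Wyatt ∩ Liang ∩ Lars ∩ Thandi: (none).
Jamal ∩ Wyatt ∩ Liang ∩ Lars ∩ Thandi ∩ Sven: (none).
Total common minutes: 0.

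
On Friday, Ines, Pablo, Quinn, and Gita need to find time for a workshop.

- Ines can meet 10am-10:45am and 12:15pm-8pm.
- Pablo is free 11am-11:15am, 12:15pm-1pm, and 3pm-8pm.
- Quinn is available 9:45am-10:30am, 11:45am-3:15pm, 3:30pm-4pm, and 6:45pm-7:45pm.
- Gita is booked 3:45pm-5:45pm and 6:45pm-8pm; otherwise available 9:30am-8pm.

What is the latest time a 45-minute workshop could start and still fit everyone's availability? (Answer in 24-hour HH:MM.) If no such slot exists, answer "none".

Gita free within 09:30–20:00: 09:30–15:45, 17:45–18:45.
Ines ∩ Pablo: 12:15–13:00, 15:00–20:00.
Ines ∩ Pablo ∩ Quinn: 12:15–13:00, 15:00–15:15, 15:30–16:00, 18:45–19:45.
Ines ∩ Pablo ∩ Quinn ∩ Gita: 12:15–13:00, 15:00–15:15, 15:30–15:45.
Windows ≥ 45 min: 12:15–13:00.
Latest start in the last window 12:15–13:00 is 13:00 − 45 min = 12:15.

12:15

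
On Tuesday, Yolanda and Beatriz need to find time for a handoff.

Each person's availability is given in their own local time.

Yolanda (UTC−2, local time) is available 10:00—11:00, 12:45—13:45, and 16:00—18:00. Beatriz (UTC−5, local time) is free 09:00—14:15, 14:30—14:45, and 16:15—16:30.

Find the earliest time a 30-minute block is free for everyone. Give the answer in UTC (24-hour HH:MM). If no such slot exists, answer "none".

14:45

Yolanda → UTC: 12:00–13:00, 14:45–15:45, 18:00–20:00.
Beatriz → UTC: 14:00–19:15, 19:30–19:45, 21:15–21:30.
Yolanda ∩ Beatriz: 14:45–15:45, 18:00–19:15, 19:30–19:45.
Windows ≥ 30 min: 14:45–15:45, 18:00–19:15.
Earliest such window starts at 14:45.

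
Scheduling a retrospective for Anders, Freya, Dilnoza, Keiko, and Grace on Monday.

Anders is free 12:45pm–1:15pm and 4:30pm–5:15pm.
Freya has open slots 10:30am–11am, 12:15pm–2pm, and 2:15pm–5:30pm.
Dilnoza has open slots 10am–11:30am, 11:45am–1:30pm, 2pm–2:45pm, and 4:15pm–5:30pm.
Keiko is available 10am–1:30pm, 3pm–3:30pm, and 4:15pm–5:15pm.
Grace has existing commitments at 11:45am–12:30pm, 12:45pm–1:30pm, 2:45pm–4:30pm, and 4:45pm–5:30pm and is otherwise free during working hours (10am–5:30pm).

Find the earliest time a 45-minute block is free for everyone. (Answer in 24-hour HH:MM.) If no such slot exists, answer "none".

Grace free within 10:00–17:30: 10:00–11:45, 12:30–12:45, 13:30–14:45, 16:30–16:45.
Anders ∩ Freya: 12:45–13:15, 16:30–17:15.
Anders ∩ Freya ∩ Dilnoza: 12:45–13:15, 16:30–17:15.
Anders ∩ Freya ∩ Dilnoza ∩ Keiko: 12:45–13:15, 16:30–17:15.
Anders ∩ Freya ∩ Dilnoza ∩ Keiko ∩ Grace: 16:30–16:45.
Windows ≥ 45 min: (none).

none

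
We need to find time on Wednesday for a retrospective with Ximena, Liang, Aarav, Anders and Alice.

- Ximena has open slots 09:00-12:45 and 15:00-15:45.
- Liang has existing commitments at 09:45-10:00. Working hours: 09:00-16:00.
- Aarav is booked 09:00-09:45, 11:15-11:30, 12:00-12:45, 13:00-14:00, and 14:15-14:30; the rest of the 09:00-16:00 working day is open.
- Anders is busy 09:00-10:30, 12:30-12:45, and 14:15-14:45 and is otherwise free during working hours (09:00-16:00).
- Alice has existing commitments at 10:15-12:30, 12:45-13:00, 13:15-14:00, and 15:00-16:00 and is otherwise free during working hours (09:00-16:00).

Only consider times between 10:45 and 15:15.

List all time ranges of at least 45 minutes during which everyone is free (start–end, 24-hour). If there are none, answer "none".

none

Liang free within 09:00–16:00: 09:00–09:45, 10:00–16:00.
Aarav free within 09:00–16:00: 09:45–11:15, 11:30–12:00, 12:45–13:00, 14:00–14:15, 14:30–16:00.
Anders free within 09:00–16:00: 10:30–12:30, 12:45–14:15, 14:45–16:00.
Alice free within 09:00–16:00: 09:00–10:15, 12:30–12:45, 13:00–13:15, 14:00–15:00.
Ximena ∩ Liang: 09:00–09:45, 10:00–12:45, 15:00–15:45.
Ximena ∩ Liang ∩ Aarav: 10:00–11:15, 11:30–12:00, 15:00–15:45.
Ximena ∩ Liang ∩ Aarav ∩ Anders: 10:30–11:15, 11:30–12:00, 15:00–15:45.
Ximena ∩ Liang ∩ Aarav ∩ Anders ∩ Alice: (none).
Restricted to 10:45–15:15: (none).
Windows ≥ 45 min: (none).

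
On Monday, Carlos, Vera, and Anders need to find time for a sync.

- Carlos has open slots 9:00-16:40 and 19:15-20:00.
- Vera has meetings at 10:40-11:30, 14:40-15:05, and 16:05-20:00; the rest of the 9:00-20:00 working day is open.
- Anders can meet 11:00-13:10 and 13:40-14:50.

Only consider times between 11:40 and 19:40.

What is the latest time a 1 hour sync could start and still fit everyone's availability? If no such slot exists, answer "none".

Vera free within 09:00–20:00: 09:00–10:40, 11:30–14:40, 15:05–16:05.
Carlos ∩ Vera: 09:00–10:40, 11:30–14:40, 15:05–16:05.
Carlos ∩ Vera ∩ Anders: 11:30–13:10, 13:40–14:40.
Restricted to 11:40–19:40: 11:40–13:10, 13:40–14:40.
Windows ≥ 60 min: 11:40–13:10, 13:40–14:40.
Latest start in the last window 13:40–14:40 is 14:40 − 60 min = 13:40.

13:40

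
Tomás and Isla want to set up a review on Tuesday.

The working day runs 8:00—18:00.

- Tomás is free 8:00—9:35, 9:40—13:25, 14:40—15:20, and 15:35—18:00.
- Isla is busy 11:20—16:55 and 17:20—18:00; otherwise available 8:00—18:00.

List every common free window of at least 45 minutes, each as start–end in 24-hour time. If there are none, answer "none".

Isla free within 08:00–18:00: 08:00–11:20, 16:55–17:20.
Tomás ∩ Isla: 08:00–09:35, 09:40–11:20, 16:55–17:20.
Windows ≥ 45 min: 08:00–09:35, 09:40–11:20.

08:00–09:35, 09:40–11:20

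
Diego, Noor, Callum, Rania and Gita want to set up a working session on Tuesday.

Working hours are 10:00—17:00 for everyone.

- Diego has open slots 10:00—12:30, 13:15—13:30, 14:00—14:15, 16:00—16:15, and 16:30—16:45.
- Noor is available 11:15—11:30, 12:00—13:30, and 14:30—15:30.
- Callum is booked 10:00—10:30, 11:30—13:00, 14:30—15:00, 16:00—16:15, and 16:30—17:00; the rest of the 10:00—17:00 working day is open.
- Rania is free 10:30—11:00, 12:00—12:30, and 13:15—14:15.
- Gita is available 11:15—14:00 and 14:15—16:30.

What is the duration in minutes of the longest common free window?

Callum free within 10:00–17:00: 10:30–11:30, 13:00–14:30, 15:00–16:00, 16:15–16:30.
Diego ∩ Noor: 11:15–11:30, 12:00–12:30, 13:15–13:30.
Diego ∩ Noor ∩ Callum: 11:15–11:30, 13:15–13:30.
Diego ∩ Noor ∩ Callum ∩ Rania: 13:15–13:30.
Diego ∩ Noor ∩ Callum ∩ Rania ∩ Gita: 13:15–13:30.
Single common window of 15 minutes.

15 minutes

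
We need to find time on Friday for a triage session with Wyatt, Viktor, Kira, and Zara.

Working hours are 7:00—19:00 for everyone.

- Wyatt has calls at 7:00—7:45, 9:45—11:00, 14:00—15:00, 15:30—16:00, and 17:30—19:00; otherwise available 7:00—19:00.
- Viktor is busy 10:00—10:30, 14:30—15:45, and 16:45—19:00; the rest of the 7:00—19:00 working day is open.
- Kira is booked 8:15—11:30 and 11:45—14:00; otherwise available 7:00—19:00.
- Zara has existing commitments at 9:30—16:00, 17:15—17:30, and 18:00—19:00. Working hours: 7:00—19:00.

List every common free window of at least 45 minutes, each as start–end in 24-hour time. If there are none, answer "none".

Wyatt free within 07:00–19:00: 07:45–09:45, 11:00–14:00, 15:00–15:30, 16:00–17:30.
Viktor free within 07:00–19:00: 07:00–10:00, 10:30–14:30, 15:45–16:45.
Kira free within 07:00–19:00: 07:00–08:15, 11:30–11:45, 14:00–19:00.
Zara free within 07:00–19:00: 07:00–09:30, 16:00–17:15, 17:30–18:00.
Wyatt ∩ Viktor: 07:45–09:45, 11:00–14:00, 16:00–16:45.
Wyatt ∩ Viktor ∩ Kira: 07:45–08:15, 11:30–11:45, 16:00–16:45.
Wyatt ∩ Viktor ∩ Kira ∩ Zara: 07:45–08:15, 16:00–16:45.
Windows ≥ 45 min: 16:00–16:45.

16:00–16:45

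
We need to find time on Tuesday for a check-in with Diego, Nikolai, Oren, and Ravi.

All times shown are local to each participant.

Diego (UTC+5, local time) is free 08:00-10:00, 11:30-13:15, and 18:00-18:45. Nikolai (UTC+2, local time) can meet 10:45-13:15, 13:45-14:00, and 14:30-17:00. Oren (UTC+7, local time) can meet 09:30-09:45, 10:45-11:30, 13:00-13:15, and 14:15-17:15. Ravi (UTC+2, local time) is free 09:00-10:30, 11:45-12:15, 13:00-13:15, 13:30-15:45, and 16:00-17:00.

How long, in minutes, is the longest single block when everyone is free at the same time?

0 minutes

Diego → UTC: 03:00–05:00, 06:30–08:15, 13:00–13:45.
Nikolai → UTC: 08:45–11:15, 11:45–12:00, 12:30–15:00.
Oren → UTC: 02:30–02:45, 03:45–04:30, 06:00–06:15, 07:15–10:15.
Ravi → UTC: 07:00–08:30, 09:45–10:15, 11:00–11:15, 11:30–13:45, 14:00–15:00.
Diego ∩ Nikolai: 13:00–13:45.
Diego ∩ Nikolai ∩ Oren: (none).
Diego ∩ Nikolai ∩ Oren ∩ Ravi: (none).
No common window.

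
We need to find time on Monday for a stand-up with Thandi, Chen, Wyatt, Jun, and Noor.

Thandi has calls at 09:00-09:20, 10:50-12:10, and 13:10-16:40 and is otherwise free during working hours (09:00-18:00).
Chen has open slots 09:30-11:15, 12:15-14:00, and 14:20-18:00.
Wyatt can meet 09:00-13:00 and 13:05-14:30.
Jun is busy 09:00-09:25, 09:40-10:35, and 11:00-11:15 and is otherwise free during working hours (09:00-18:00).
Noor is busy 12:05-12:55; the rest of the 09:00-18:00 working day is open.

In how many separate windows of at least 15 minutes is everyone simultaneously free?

1

Thandi free within 09:00–18:00: 09:20–10:50, 12:10–13:10, 16:40–18:00.
Jun free within 09:00–18:00: 09:25–09:40, 10:35–11:00, 11:15–18:00.
Noor free within 09:00–18:00: 09:00–12:05, 12:55–18:00.
Thandi ∩ Chen: 09:30–10:50, 12:15–13:10, 16:40–18:00.
Thandi ∩ Chen ∩ Wyatt: 09:30–10:50, 12:15–13:00, 13:05–13:10.
Thandi ∩ Chen ∩ Wyatt ∩ Jun: 09:30–09:40, 10:35–10:50, 12:15–13:00, 13:05–13:10.
Thandi ∩ Chen ∩ Wyatt ∩ Jun ∩ Noor: 09:30–09:40, 10:35–10:50, 12:55–13:00, 13:05–13:10.
Windows ≥ 15 min: 10:35–10:50.
That's 1 window.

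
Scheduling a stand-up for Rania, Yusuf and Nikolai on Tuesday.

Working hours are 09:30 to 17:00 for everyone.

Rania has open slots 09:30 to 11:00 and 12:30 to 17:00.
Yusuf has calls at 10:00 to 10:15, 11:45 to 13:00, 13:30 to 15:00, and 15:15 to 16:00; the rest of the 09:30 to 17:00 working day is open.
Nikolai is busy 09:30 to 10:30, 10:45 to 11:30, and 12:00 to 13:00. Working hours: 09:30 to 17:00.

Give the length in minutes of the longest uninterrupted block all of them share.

Yusuf free within 09:30–17:00: 09:30–10:00, 10:15–11:45, 13:00–13:30, 15:00–15:15, 16:00–17:00.
Nikolai free within 09:30–17:00: 10:30–10:45, 11:30–12:00, 13:00–17:00.
Rania ∩ Yusuf: 09:30–10:00, 10:15–11:00, 13:00–13:30, 15:00–15:15, 16:00–17:00.
Rania ∩ Yusuf ∩ Nikolai: 10:30–10:45, 13:00–13:30, 15:00–15:15, 16:00–17:00.
Common window lengths: 15, 30, 15, 60 min; longest is 60.

60 minutes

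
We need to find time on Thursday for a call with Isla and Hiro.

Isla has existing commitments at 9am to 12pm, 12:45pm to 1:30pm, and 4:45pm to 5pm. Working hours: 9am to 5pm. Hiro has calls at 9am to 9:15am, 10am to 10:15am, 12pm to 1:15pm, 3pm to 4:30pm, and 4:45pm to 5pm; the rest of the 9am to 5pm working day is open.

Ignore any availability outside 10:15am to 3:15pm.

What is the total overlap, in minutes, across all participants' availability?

90 minutes

Isla free within 09:00–17:00: 12:00–12:45, 13:30–16:45.
Hiro free within 09:00–17:00: 09:15–10:00, 10:15–12:00, 13:15–15:00, 16:30–16:45.
Isla ∩ Hiro: 13:30–15:00, 16:30–16:45.
Restricted to 10:15–15:15: 13:30–15:00.
Total common minutes: 90.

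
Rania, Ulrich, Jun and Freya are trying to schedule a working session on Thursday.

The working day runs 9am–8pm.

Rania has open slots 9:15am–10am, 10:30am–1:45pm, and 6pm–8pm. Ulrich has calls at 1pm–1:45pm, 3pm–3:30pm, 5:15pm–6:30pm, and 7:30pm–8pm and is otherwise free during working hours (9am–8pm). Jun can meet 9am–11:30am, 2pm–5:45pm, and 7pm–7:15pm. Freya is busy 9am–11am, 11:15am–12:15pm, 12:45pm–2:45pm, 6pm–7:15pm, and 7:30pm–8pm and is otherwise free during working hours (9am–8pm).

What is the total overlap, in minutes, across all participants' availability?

Ulrich free within 09:00–20:00: 09:00–13:00, 13:45–15:00, 15:30–17:15, 18:30–19:30.
Freya free within 09:00–20:00: 11:00–11:15, 12:15–12:45, 14:45–18:00, 19:15–19:30.
Rania ∩ Ulrich: 09:15–10:00, 10:30–13:00, 18:30–19:30.
Rania ∩ Ulrich ∩ Jun: 09:15–10:00, 10:30–11:30, 19:00–19:15.
Rania ∩ Ulrich ∩ Jun ∩ Freya: 11:00–11:15.
Total common minutes: 15.

15 minutes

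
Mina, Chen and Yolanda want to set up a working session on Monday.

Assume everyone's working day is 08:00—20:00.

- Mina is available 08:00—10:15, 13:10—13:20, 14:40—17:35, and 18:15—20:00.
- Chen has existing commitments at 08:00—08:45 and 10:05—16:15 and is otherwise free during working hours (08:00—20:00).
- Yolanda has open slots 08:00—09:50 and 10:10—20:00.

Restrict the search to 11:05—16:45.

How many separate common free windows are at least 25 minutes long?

Chen free within 08:00–20:00: 08:45–10:05, 16:15–20:00.
Mina ∩ Chen: 08:45–10:05, 16:15–17:35, 18:15–20:00.
Mina ∩ Chen ∩ Yolanda: 08:45–09:50, 16:15–17:35, 18:15–20:00.
Restricted to 11:05–16:45: 16:15–16:45.
Windows ≥ 25 min: 16:15–16:45.
That's 1 window.

1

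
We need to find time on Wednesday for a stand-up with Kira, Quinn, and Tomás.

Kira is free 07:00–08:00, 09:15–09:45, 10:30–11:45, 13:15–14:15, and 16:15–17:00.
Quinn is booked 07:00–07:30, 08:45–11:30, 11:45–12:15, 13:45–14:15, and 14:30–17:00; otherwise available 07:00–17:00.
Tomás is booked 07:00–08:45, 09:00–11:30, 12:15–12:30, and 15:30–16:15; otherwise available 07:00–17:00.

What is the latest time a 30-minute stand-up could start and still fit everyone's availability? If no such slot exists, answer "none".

13:15

Quinn free within 07:00–17:00: 07:30–08:45, 11:30–11:45, 12:15–13:45, 14:15–14:30.
Tomás free within 07:00–17:00: 08:45–09:00, 11:30–12:15, 12:30–15:30, 16:15–17:00.
Kira ∩ Quinn: 07:30–08:00, 11:30–11:45, 13:15–13:45.
Kira ∩ Quinn ∩ Tomás: 11:30–11:45, 13:15–13:45.
Windows ≥ 30 min: 13:15–13:45.
Latest start in the last window 13:15–13:45 is 13:45 − 30 min = 13:15.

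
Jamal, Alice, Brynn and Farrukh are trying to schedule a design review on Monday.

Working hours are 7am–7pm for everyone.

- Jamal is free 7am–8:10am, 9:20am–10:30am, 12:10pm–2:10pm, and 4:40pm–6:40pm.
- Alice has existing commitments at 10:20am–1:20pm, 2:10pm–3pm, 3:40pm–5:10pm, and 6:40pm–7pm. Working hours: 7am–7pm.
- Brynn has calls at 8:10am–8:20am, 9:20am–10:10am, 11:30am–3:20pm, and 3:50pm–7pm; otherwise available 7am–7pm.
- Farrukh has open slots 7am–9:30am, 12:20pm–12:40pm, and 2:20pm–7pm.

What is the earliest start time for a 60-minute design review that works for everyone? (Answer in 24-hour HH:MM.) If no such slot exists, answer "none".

Alice free within 07:00–19:00: 07:00–10:20, 13:20–14:10, 15:00–15:40, 17:10–18:40.
Brynn free within 07:00–19:00: 07:00–08:10, 08:20–09:20, 10:10–11:30, 15:20–15:50.
Jamal ∩ Alice: 07:00–08:10, 09:20–10:20, 13:20–14:10, 17:10–18:40.
Jamal ∩ Alice ∩ Brynn: 07:00–08:10, 10:10–10:20.
Jamal ∩ Alice ∩ Brynn ∩ Farrukh: 07:00–08:10.
Windows ≥ 60 min: 07:00–08:10.
Earliest such window starts at 07:00.

07:00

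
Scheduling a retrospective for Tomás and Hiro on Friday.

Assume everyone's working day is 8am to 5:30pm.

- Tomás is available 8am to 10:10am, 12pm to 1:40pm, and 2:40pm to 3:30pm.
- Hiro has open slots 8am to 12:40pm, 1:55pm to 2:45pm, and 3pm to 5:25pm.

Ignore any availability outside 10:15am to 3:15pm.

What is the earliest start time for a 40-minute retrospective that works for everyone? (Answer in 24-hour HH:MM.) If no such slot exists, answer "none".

Tomás ∩ Hiro: 08:00–10:10, 12:00–12:40, 14:40–14:45, 15:00–15:30.
Restricted to 10:15–15:15: 12:00–12:40, 14:40–14:45, 15:00–15:15.
Windows ≥ 40 min: 12:00–12:40.
Earliest such window starts at 12:00.

12:00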